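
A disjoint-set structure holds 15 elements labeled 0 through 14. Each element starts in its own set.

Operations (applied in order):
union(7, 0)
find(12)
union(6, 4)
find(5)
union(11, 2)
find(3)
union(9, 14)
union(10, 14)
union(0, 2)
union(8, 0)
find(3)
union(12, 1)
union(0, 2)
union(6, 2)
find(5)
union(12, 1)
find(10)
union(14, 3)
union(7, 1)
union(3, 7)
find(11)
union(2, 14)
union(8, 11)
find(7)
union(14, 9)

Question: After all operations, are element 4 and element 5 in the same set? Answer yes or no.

Step 1: union(7, 0) -> merged; set of 7 now {0, 7}
Step 2: find(12) -> no change; set of 12 is {12}
Step 3: union(6, 4) -> merged; set of 6 now {4, 6}
Step 4: find(5) -> no change; set of 5 is {5}
Step 5: union(11, 2) -> merged; set of 11 now {2, 11}
Step 6: find(3) -> no change; set of 3 is {3}
Step 7: union(9, 14) -> merged; set of 9 now {9, 14}
Step 8: union(10, 14) -> merged; set of 10 now {9, 10, 14}
Step 9: union(0, 2) -> merged; set of 0 now {0, 2, 7, 11}
Step 10: union(8, 0) -> merged; set of 8 now {0, 2, 7, 8, 11}
Step 11: find(3) -> no change; set of 3 is {3}
Step 12: union(12, 1) -> merged; set of 12 now {1, 12}
Step 13: union(0, 2) -> already same set; set of 0 now {0, 2, 7, 8, 11}
Step 14: union(6, 2) -> merged; set of 6 now {0, 2, 4, 6, 7, 8, 11}
Step 15: find(5) -> no change; set of 5 is {5}
Step 16: union(12, 1) -> already same set; set of 12 now {1, 12}
Step 17: find(10) -> no change; set of 10 is {9, 10, 14}
Step 18: union(14, 3) -> merged; set of 14 now {3, 9, 10, 14}
Step 19: union(7, 1) -> merged; set of 7 now {0, 1, 2, 4, 6, 7, 8, 11, 12}
Step 20: union(3, 7) -> merged; set of 3 now {0, 1, 2, 3, 4, 6, 7, 8, 9, 10, 11, 12, 14}
Step 21: find(11) -> no change; set of 11 is {0, 1, 2, 3, 4, 6, 7, 8, 9, 10, 11, 12, 14}
Step 22: union(2, 14) -> already same set; set of 2 now {0, 1, 2, 3, 4, 6, 7, 8, 9, 10, 11, 12, 14}
Step 23: union(8, 11) -> already same set; set of 8 now {0, 1, 2, 3, 4, 6, 7, 8, 9, 10, 11, 12, 14}
Step 24: find(7) -> no change; set of 7 is {0, 1, 2, 3, 4, 6, 7, 8, 9, 10, 11, 12, 14}
Step 25: union(14, 9) -> already same set; set of 14 now {0, 1, 2, 3, 4, 6, 7, 8, 9, 10, 11, 12, 14}
Set of 4: {0, 1, 2, 3, 4, 6, 7, 8, 9, 10, 11, 12, 14}; 5 is not a member.

Answer: no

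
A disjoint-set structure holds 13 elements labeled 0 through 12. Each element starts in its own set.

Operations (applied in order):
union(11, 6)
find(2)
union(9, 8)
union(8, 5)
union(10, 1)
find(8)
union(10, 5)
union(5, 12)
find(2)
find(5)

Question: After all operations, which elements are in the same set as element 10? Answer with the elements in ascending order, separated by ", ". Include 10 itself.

Step 1: union(11, 6) -> merged; set of 11 now {6, 11}
Step 2: find(2) -> no change; set of 2 is {2}
Step 3: union(9, 8) -> merged; set of 9 now {8, 9}
Step 4: union(8, 5) -> merged; set of 8 now {5, 8, 9}
Step 5: union(10, 1) -> merged; set of 10 now {1, 10}
Step 6: find(8) -> no change; set of 8 is {5, 8, 9}
Step 7: union(10, 5) -> merged; set of 10 now {1, 5, 8, 9, 10}
Step 8: union(5, 12) -> merged; set of 5 now {1, 5, 8, 9, 10, 12}
Step 9: find(2) -> no change; set of 2 is {2}
Step 10: find(5) -> no change; set of 5 is {1, 5, 8, 9, 10, 12}
Component of 10: {1, 5, 8, 9, 10, 12}

Answer: 1, 5, 8, 9, 10, 12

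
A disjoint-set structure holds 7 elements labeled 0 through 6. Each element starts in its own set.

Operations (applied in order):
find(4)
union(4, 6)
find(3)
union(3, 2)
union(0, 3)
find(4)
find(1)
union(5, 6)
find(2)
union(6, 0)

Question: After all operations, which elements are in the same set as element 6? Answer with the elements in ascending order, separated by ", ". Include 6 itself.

Step 1: find(4) -> no change; set of 4 is {4}
Step 2: union(4, 6) -> merged; set of 4 now {4, 6}
Step 3: find(3) -> no change; set of 3 is {3}
Step 4: union(3, 2) -> merged; set of 3 now {2, 3}
Step 5: union(0, 3) -> merged; set of 0 now {0, 2, 3}
Step 6: find(4) -> no change; set of 4 is {4, 6}
Step 7: find(1) -> no change; set of 1 is {1}
Step 8: union(5, 6) -> merged; set of 5 now {4, 5, 6}
Step 9: find(2) -> no change; set of 2 is {0, 2, 3}
Step 10: union(6, 0) -> merged; set of 6 now {0, 2, 3, 4, 5, 6}
Component of 6: {0, 2, 3, 4, 5, 6}

Answer: 0, 2, 3, 4, 5, 6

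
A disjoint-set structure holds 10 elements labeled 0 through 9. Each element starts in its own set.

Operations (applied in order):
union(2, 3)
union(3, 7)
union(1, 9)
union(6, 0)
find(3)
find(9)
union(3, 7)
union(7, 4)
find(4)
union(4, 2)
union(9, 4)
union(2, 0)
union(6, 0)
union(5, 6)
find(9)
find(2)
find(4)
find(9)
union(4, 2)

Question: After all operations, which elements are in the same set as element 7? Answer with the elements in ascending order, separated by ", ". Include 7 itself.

Step 1: union(2, 3) -> merged; set of 2 now {2, 3}
Step 2: union(3, 7) -> merged; set of 3 now {2, 3, 7}
Step 3: union(1, 9) -> merged; set of 1 now {1, 9}
Step 4: union(6, 0) -> merged; set of 6 now {0, 6}
Step 5: find(3) -> no change; set of 3 is {2, 3, 7}
Step 6: find(9) -> no change; set of 9 is {1, 9}
Step 7: union(3, 7) -> already same set; set of 3 now {2, 3, 7}
Step 8: union(7, 4) -> merged; set of 7 now {2, 3, 4, 7}
Step 9: find(4) -> no change; set of 4 is {2, 3, 4, 7}
Step 10: union(4, 2) -> already same set; set of 4 now {2, 3, 4, 7}
Step 11: union(9, 4) -> merged; set of 9 now {1, 2, 3, 4, 7, 9}
Step 12: union(2, 0) -> merged; set of 2 now {0, 1, 2, 3, 4, 6, 7, 9}
Step 13: union(6, 0) -> already same set; set of 6 now {0, 1, 2, 3, 4, 6, 7, 9}
Step 14: union(5, 6) -> merged; set of 5 now {0, 1, 2, 3, 4, 5, 6, 7, 9}
Step 15: find(9) -> no change; set of 9 is {0, 1, 2, 3, 4, 5, 6, 7, 9}
Step 16: find(2) -> no change; set of 2 is {0, 1, 2, 3, 4, 5, 6, 7, 9}
Step 17: find(4) -> no change; set of 4 is {0, 1, 2, 3, 4, 5, 6, 7, 9}
Step 18: find(9) -> no change; set of 9 is {0, 1, 2, 3, 4, 5, 6, 7, 9}
Step 19: union(4, 2) -> already same set; set of 4 now {0, 1, 2, 3, 4, 5, 6, 7, 9}
Component of 7: {0, 1, 2, 3, 4, 5, 6, 7, 9}

Answer: 0, 1, 2, 3, 4, 5, 6, 7, 9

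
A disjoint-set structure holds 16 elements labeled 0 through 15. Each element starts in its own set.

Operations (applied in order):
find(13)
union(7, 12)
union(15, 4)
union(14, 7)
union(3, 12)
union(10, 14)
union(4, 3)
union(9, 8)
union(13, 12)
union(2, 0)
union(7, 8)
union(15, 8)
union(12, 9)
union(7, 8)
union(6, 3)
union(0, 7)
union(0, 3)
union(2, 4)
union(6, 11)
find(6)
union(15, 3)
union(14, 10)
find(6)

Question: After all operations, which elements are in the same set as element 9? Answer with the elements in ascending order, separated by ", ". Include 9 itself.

Step 1: find(13) -> no change; set of 13 is {13}
Step 2: union(7, 12) -> merged; set of 7 now {7, 12}
Step 3: union(15, 4) -> merged; set of 15 now {4, 15}
Step 4: union(14, 7) -> merged; set of 14 now {7, 12, 14}
Step 5: union(3, 12) -> merged; set of 3 now {3, 7, 12, 14}
Step 6: union(10, 14) -> merged; set of 10 now {3, 7, 10, 12, 14}
Step 7: union(4, 3) -> merged; set of 4 now {3, 4, 7, 10, 12, 14, 15}
Step 8: union(9, 8) -> merged; set of 9 now {8, 9}
Step 9: union(13, 12) -> merged; set of 13 now {3, 4, 7, 10, 12, 13, 14, 15}
Step 10: union(2, 0) -> merged; set of 2 now {0, 2}
Step 11: union(7, 8) -> merged; set of 7 now {3, 4, 7, 8, 9, 10, 12, 13, 14, 15}
Step 12: union(15, 8) -> already same set; set of 15 now {3, 4, 7, 8, 9, 10, 12, 13, 14, 15}
Step 13: union(12, 9) -> already same set; set of 12 now {3, 4, 7, 8, 9, 10, 12, 13, 14, 15}
Step 14: union(7, 8) -> already same set; set of 7 now {3, 4, 7, 8, 9, 10, 12, 13, 14, 15}
Step 15: union(6, 3) -> merged; set of 6 now {3, 4, 6, 7, 8, 9, 10, 12, 13, 14, 15}
Step 16: union(0, 7) -> merged; set of 0 now {0, 2, 3, 4, 6, 7, 8, 9, 10, 12, 13, 14, 15}
Step 17: union(0, 3) -> already same set; set of 0 now {0, 2, 3, 4, 6, 7, 8, 9, 10, 12, 13, 14, 15}
Step 18: union(2, 4) -> already same set; set of 2 now {0, 2, 3, 4, 6, 7, 8, 9, 10, 12, 13, 14, 15}
Step 19: union(6, 11) -> merged; set of 6 now {0, 2, 3, 4, 6, 7, 8, 9, 10, 11, 12, 13, 14, 15}
Step 20: find(6) -> no change; set of 6 is {0, 2, 3, 4, 6, 7, 8, 9, 10, 11, 12, 13, 14, 15}
Step 21: union(15, 3) -> already same set; set of 15 now {0, 2, 3, 4, 6, 7, 8, 9, 10, 11, 12, 13, 14, 15}
Step 22: union(14, 10) -> already same set; set of 14 now {0, 2, 3, 4, 6, 7, 8, 9, 10, 11, 12, 13, 14, 15}
Step 23: find(6) -> no change; set of 6 is {0, 2, 3, 4, 6, 7, 8, 9, 10, 11, 12, 13, 14, 15}
Component of 9: {0, 2, 3, 4, 6, 7, 8, 9, 10, 11, 12, 13, 14, 15}

Answer: 0, 2, 3, 4, 6, 7, 8, 9, 10, 11, 12, 13, 14, 15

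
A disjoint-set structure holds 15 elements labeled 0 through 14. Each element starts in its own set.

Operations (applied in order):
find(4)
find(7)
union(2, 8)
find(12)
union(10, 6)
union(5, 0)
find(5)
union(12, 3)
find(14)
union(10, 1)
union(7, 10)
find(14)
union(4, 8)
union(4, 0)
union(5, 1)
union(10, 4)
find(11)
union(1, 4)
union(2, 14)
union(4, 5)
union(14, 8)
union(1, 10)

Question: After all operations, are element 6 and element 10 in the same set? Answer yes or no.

Step 1: find(4) -> no change; set of 4 is {4}
Step 2: find(7) -> no change; set of 7 is {7}
Step 3: union(2, 8) -> merged; set of 2 now {2, 8}
Step 4: find(12) -> no change; set of 12 is {12}
Step 5: union(10, 6) -> merged; set of 10 now {6, 10}
Step 6: union(5, 0) -> merged; set of 5 now {0, 5}
Step 7: find(5) -> no change; set of 5 is {0, 5}
Step 8: union(12, 3) -> merged; set of 12 now {3, 12}
Step 9: find(14) -> no change; set of 14 is {14}
Step 10: union(10, 1) -> merged; set of 10 now {1, 6, 10}
Step 11: union(7, 10) -> merged; set of 7 now {1, 6, 7, 10}
Step 12: find(14) -> no change; set of 14 is {14}
Step 13: union(4, 8) -> merged; set of 4 now {2, 4, 8}
Step 14: union(4, 0) -> merged; set of 4 now {0, 2, 4, 5, 8}
Step 15: union(5, 1) -> merged; set of 5 now {0, 1, 2, 4, 5, 6, 7, 8, 10}
Step 16: union(10, 4) -> already same set; set of 10 now {0, 1, 2, 4, 5, 6, 7, 8, 10}
Step 17: find(11) -> no change; set of 11 is {11}
Step 18: union(1, 4) -> already same set; set of 1 now {0, 1, 2, 4, 5, 6, 7, 8, 10}
Step 19: union(2, 14) -> merged; set of 2 now {0, 1, 2, 4, 5, 6, 7, 8, 10, 14}
Step 20: union(4, 5) -> already same set; set of 4 now {0, 1, 2, 4, 5, 6, 7, 8, 10, 14}
Step 21: union(14, 8) -> already same set; set of 14 now {0, 1, 2, 4, 5, 6, 7, 8, 10, 14}
Step 22: union(1, 10) -> already same set; set of 1 now {0, 1, 2, 4, 5, 6, 7, 8, 10, 14}
Set of 6: {0, 1, 2, 4, 5, 6, 7, 8, 10, 14}; 10 is a member.

Answer: yes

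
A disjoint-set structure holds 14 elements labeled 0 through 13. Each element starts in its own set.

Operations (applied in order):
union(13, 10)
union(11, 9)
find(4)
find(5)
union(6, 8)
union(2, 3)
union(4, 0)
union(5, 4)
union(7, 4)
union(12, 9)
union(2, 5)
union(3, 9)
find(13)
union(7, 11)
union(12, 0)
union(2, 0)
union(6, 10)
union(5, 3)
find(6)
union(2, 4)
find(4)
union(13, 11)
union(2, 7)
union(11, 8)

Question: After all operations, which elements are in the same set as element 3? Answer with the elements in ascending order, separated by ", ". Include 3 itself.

Answer: 0, 2, 3, 4, 5, 6, 7, 8, 9, 10, 11, 12, 13

Derivation:
Step 1: union(13, 10) -> merged; set of 13 now {10, 13}
Step 2: union(11, 9) -> merged; set of 11 now {9, 11}
Step 3: find(4) -> no change; set of 4 is {4}
Step 4: find(5) -> no change; set of 5 is {5}
Step 5: union(6, 8) -> merged; set of 6 now {6, 8}
Step 6: union(2, 3) -> merged; set of 2 now {2, 3}
Step 7: union(4, 0) -> merged; set of 4 now {0, 4}
Step 8: union(5, 4) -> merged; set of 5 now {0, 4, 5}
Step 9: union(7, 4) -> merged; set of 7 now {0, 4, 5, 7}
Step 10: union(12, 9) -> merged; set of 12 now {9, 11, 12}
Step 11: union(2, 5) -> merged; set of 2 now {0, 2, 3, 4, 5, 7}
Step 12: union(3, 9) -> merged; set of 3 now {0, 2, 3, 4, 5, 7, 9, 11, 12}
Step 13: find(13) -> no change; set of 13 is {10, 13}
Step 14: union(7, 11) -> already same set; set of 7 now {0, 2, 3, 4, 5, 7, 9, 11, 12}
Step 15: union(12, 0) -> already same set; set of 12 now {0, 2, 3, 4, 5, 7, 9, 11, 12}
Step 16: union(2, 0) -> already same set; set of 2 now {0, 2, 3, 4, 5, 7, 9, 11, 12}
Step 17: union(6, 10) -> merged; set of 6 now {6, 8, 10, 13}
Step 18: union(5, 3) -> already same set; set of 5 now {0, 2, 3, 4, 5, 7, 9, 11, 12}
Step 19: find(6) -> no change; set of 6 is {6, 8, 10, 13}
Step 20: union(2, 4) -> already same set; set of 2 now {0, 2, 3, 4, 5, 7, 9, 11, 12}
Step 21: find(4) -> no change; set of 4 is {0, 2, 3, 4, 5, 7, 9, 11, 12}
Step 22: union(13, 11) -> merged; set of 13 now {0, 2, 3, 4, 5, 6, 7, 8, 9, 10, 11, 12, 13}
Step 23: union(2, 7) -> already same set; set of 2 now {0, 2, 3, 4, 5, 6, 7, 8, 9, 10, 11, 12, 13}
Step 24: union(11, 8) -> already same set; set of 11 now {0, 2, 3, 4, 5, 6, 7, 8, 9, 10, 11, 12, 13}
Component of 3: {0, 2, 3, 4, 5, 6, 7, 8, 9, 10, 11, 12, 13}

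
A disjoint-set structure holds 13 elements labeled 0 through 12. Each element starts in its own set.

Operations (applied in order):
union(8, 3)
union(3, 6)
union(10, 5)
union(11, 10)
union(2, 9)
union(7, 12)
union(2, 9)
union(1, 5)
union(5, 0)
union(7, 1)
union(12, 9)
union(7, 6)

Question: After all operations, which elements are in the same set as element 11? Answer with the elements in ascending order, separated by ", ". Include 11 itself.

Step 1: union(8, 3) -> merged; set of 8 now {3, 8}
Step 2: union(3, 6) -> merged; set of 3 now {3, 6, 8}
Step 3: union(10, 5) -> merged; set of 10 now {5, 10}
Step 4: union(11, 10) -> merged; set of 11 now {5, 10, 11}
Step 5: union(2, 9) -> merged; set of 2 now {2, 9}
Step 6: union(7, 12) -> merged; set of 7 now {7, 12}
Step 7: union(2, 9) -> already same set; set of 2 now {2, 9}
Step 8: union(1, 5) -> merged; set of 1 now {1, 5, 10, 11}
Step 9: union(5, 0) -> merged; set of 5 now {0, 1, 5, 10, 11}
Step 10: union(7, 1) -> merged; set of 7 now {0, 1, 5, 7, 10, 11, 12}
Step 11: union(12, 9) -> merged; set of 12 now {0, 1, 2, 5, 7, 9, 10, 11, 12}
Step 12: union(7, 6) -> merged; set of 7 now {0, 1, 2, 3, 5, 6, 7, 8, 9, 10, 11, 12}
Component of 11: {0, 1, 2, 3, 5, 6, 7, 8, 9, 10, 11, 12}

Answer: 0, 1, 2, 3, 5, 6, 7, 8, 9, 10, 11, 12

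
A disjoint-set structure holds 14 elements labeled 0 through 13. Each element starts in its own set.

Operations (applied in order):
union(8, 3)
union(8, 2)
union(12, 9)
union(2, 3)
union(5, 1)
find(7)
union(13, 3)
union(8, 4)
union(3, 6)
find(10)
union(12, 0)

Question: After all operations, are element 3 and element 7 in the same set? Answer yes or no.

Step 1: union(8, 3) -> merged; set of 8 now {3, 8}
Step 2: union(8, 2) -> merged; set of 8 now {2, 3, 8}
Step 3: union(12, 9) -> merged; set of 12 now {9, 12}
Step 4: union(2, 3) -> already same set; set of 2 now {2, 3, 8}
Step 5: union(5, 1) -> merged; set of 5 now {1, 5}
Step 6: find(7) -> no change; set of 7 is {7}
Step 7: union(13, 3) -> merged; set of 13 now {2, 3, 8, 13}
Step 8: union(8, 4) -> merged; set of 8 now {2, 3, 4, 8, 13}
Step 9: union(3, 6) -> merged; set of 3 now {2, 3, 4, 6, 8, 13}
Step 10: find(10) -> no change; set of 10 is {10}
Step 11: union(12, 0) -> merged; set of 12 now {0, 9, 12}
Set of 3: {2, 3, 4, 6, 8, 13}; 7 is not a member.

Answer: no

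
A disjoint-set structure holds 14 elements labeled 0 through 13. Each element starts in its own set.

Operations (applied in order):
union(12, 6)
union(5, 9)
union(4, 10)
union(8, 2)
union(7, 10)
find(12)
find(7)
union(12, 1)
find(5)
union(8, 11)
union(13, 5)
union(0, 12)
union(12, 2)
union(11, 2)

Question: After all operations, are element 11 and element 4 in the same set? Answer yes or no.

Answer: no

Derivation:
Step 1: union(12, 6) -> merged; set of 12 now {6, 12}
Step 2: union(5, 9) -> merged; set of 5 now {5, 9}
Step 3: union(4, 10) -> merged; set of 4 now {4, 10}
Step 4: union(8, 2) -> merged; set of 8 now {2, 8}
Step 5: union(7, 10) -> merged; set of 7 now {4, 7, 10}
Step 6: find(12) -> no change; set of 12 is {6, 12}
Step 7: find(7) -> no change; set of 7 is {4, 7, 10}
Step 8: union(12, 1) -> merged; set of 12 now {1, 6, 12}
Step 9: find(5) -> no change; set of 5 is {5, 9}
Step 10: union(8, 11) -> merged; set of 8 now {2, 8, 11}
Step 11: union(13, 5) -> merged; set of 13 now {5, 9, 13}
Step 12: union(0, 12) -> merged; set of 0 now {0, 1, 6, 12}
Step 13: union(12, 2) -> merged; set of 12 now {0, 1, 2, 6, 8, 11, 12}
Step 14: union(11, 2) -> already same set; set of 11 now {0, 1, 2, 6, 8, 11, 12}
Set of 11: {0, 1, 2, 6, 8, 11, 12}; 4 is not a member.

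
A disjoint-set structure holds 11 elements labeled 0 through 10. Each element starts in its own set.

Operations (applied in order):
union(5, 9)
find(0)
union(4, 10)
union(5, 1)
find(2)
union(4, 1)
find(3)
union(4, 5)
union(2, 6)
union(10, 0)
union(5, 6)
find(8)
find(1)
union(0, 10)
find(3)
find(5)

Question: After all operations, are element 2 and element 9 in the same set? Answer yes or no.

Step 1: union(5, 9) -> merged; set of 5 now {5, 9}
Step 2: find(0) -> no change; set of 0 is {0}
Step 3: union(4, 10) -> merged; set of 4 now {4, 10}
Step 4: union(5, 1) -> merged; set of 5 now {1, 5, 9}
Step 5: find(2) -> no change; set of 2 is {2}
Step 6: union(4, 1) -> merged; set of 4 now {1, 4, 5, 9, 10}
Step 7: find(3) -> no change; set of 3 is {3}
Step 8: union(4, 5) -> already same set; set of 4 now {1, 4, 5, 9, 10}
Step 9: union(2, 6) -> merged; set of 2 now {2, 6}
Step 10: union(10, 0) -> merged; set of 10 now {0, 1, 4, 5, 9, 10}
Step 11: union(5, 6) -> merged; set of 5 now {0, 1, 2, 4, 5, 6, 9, 10}
Step 12: find(8) -> no change; set of 8 is {8}
Step 13: find(1) -> no change; set of 1 is {0, 1, 2, 4, 5, 6, 9, 10}
Step 14: union(0, 10) -> already same set; set of 0 now {0, 1, 2, 4, 5, 6, 9, 10}
Step 15: find(3) -> no change; set of 3 is {3}
Step 16: find(5) -> no change; set of 5 is {0, 1, 2, 4, 5, 6, 9, 10}
Set of 2: {0, 1, 2, 4, 5, 6, 9, 10}; 9 is a member.

Answer: yes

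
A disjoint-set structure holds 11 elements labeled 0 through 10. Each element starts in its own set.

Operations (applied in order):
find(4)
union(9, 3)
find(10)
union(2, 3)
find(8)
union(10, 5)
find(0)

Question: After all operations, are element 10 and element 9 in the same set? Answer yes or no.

Step 1: find(4) -> no change; set of 4 is {4}
Step 2: union(9, 3) -> merged; set of 9 now {3, 9}
Step 3: find(10) -> no change; set of 10 is {10}
Step 4: union(2, 3) -> merged; set of 2 now {2, 3, 9}
Step 5: find(8) -> no change; set of 8 is {8}
Step 6: union(10, 5) -> merged; set of 10 now {5, 10}
Step 7: find(0) -> no change; set of 0 is {0}
Set of 10: {5, 10}; 9 is not a member.

Answer: no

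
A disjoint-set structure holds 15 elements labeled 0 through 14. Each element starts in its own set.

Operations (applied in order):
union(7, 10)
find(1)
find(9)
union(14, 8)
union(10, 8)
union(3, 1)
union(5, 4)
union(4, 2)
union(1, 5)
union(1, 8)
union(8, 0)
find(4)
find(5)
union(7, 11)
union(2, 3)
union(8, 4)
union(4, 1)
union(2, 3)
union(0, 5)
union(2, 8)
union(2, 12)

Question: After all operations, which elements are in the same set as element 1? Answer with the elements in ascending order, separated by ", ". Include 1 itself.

Step 1: union(7, 10) -> merged; set of 7 now {7, 10}
Step 2: find(1) -> no change; set of 1 is {1}
Step 3: find(9) -> no change; set of 9 is {9}
Step 4: union(14, 8) -> merged; set of 14 now {8, 14}
Step 5: union(10, 8) -> merged; set of 10 now {7, 8, 10, 14}
Step 6: union(3, 1) -> merged; set of 3 now {1, 3}
Step 7: union(5, 4) -> merged; set of 5 now {4, 5}
Step 8: union(4, 2) -> merged; set of 4 now {2, 4, 5}
Step 9: union(1, 5) -> merged; set of 1 now {1, 2, 3, 4, 5}
Step 10: union(1, 8) -> merged; set of 1 now {1, 2, 3, 4, 5, 7, 8, 10, 14}
Step 11: union(8, 0) -> merged; set of 8 now {0, 1, 2, 3, 4, 5, 7, 8, 10, 14}
Step 12: find(4) -> no change; set of 4 is {0, 1, 2, 3, 4, 5, 7, 8, 10, 14}
Step 13: find(5) -> no change; set of 5 is {0, 1, 2, 3, 4, 5, 7, 8, 10, 14}
Step 14: union(7, 11) -> merged; set of 7 now {0, 1, 2, 3, 4, 5, 7, 8, 10, 11, 14}
Step 15: union(2, 3) -> already same set; set of 2 now {0, 1, 2, 3, 4, 5, 7, 8, 10, 11, 14}
Step 16: union(8, 4) -> already same set; set of 8 now {0, 1, 2, 3, 4, 5, 7, 8, 10, 11, 14}
Step 17: union(4, 1) -> already same set; set of 4 now {0, 1, 2, 3, 4, 5, 7, 8, 10, 11, 14}
Step 18: union(2, 3) -> already same set; set of 2 now {0, 1, 2, 3, 4, 5, 7, 8, 10, 11, 14}
Step 19: union(0, 5) -> already same set; set of 0 now {0, 1, 2, 3, 4, 5, 7, 8, 10, 11, 14}
Step 20: union(2, 8) -> already same set; set of 2 now {0, 1, 2, 3, 4, 5, 7, 8, 10, 11, 14}
Step 21: union(2, 12) -> merged; set of 2 now {0, 1, 2, 3, 4, 5, 7, 8, 10, 11, 12, 14}
Component of 1: {0, 1, 2, 3, 4, 5, 7, 8, 10, 11, 12, 14}

Answer: 0, 1, 2, 3, 4, 5, 7, 8, 10, 11, 12, 14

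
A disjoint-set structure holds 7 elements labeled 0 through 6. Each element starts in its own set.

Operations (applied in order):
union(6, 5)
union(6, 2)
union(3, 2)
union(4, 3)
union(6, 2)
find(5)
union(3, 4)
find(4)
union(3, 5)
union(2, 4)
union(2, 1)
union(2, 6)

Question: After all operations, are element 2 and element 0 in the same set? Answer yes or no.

Answer: no

Derivation:
Step 1: union(6, 5) -> merged; set of 6 now {5, 6}
Step 2: union(6, 2) -> merged; set of 6 now {2, 5, 6}
Step 3: union(3, 2) -> merged; set of 3 now {2, 3, 5, 6}
Step 4: union(4, 3) -> merged; set of 4 now {2, 3, 4, 5, 6}
Step 5: union(6, 2) -> already same set; set of 6 now {2, 3, 4, 5, 6}
Step 6: find(5) -> no change; set of 5 is {2, 3, 4, 5, 6}
Step 7: union(3, 4) -> already same set; set of 3 now {2, 3, 4, 5, 6}
Step 8: find(4) -> no change; set of 4 is {2, 3, 4, 5, 6}
Step 9: union(3, 5) -> already same set; set of 3 now {2, 3, 4, 5, 6}
Step 10: union(2, 4) -> already same set; set of 2 now {2, 3, 4, 5, 6}
Step 11: union(2, 1) -> merged; set of 2 now {1, 2, 3, 4, 5, 6}
Step 12: union(2, 6) -> already same set; set of 2 now {1, 2, 3, 4, 5, 6}
Set of 2: {1, 2, 3, 4, 5, 6}; 0 is not a member.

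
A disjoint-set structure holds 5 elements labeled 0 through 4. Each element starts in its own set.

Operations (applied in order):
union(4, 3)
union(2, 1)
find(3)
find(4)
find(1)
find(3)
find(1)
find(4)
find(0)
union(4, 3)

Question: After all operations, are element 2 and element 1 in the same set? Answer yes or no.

Answer: yes

Derivation:
Step 1: union(4, 3) -> merged; set of 4 now {3, 4}
Step 2: union(2, 1) -> merged; set of 2 now {1, 2}
Step 3: find(3) -> no change; set of 3 is {3, 4}
Step 4: find(4) -> no change; set of 4 is {3, 4}
Step 5: find(1) -> no change; set of 1 is {1, 2}
Step 6: find(3) -> no change; set of 3 is {3, 4}
Step 7: find(1) -> no change; set of 1 is {1, 2}
Step 8: find(4) -> no change; set of 4 is {3, 4}
Step 9: find(0) -> no change; set of 0 is {0}
Step 10: union(4, 3) -> already same set; set of 4 now {3, 4}
Set of 2: {1, 2}; 1 is a member.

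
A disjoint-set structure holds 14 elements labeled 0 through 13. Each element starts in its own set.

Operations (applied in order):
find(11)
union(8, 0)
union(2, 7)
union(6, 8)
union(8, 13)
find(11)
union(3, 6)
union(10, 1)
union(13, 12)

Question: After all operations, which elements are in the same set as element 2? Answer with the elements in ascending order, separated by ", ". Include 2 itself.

Step 1: find(11) -> no change; set of 11 is {11}
Step 2: union(8, 0) -> merged; set of 8 now {0, 8}
Step 3: union(2, 7) -> merged; set of 2 now {2, 7}
Step 4: union(6, 8) -> merged; set of 6 now {0, 6, 8}
Step 5: union(8, 13) -> merged; set of 8 now {0, 6, 8, 13}
Step 6: find(11) -> no change; set of 11 is {11}
Step 7: union(3, 6) -> merged; set of 3 now {0, 3, 6, 8, 13}
Step 8: union(10, 1) -> merged; set of 10 now {1, 10}
Step 9: union(13, 12) -> merged; set of 13 now {0, 3, 6, 8, 12, 13}
Component of 2: {2, 7}

Answer: 2, 7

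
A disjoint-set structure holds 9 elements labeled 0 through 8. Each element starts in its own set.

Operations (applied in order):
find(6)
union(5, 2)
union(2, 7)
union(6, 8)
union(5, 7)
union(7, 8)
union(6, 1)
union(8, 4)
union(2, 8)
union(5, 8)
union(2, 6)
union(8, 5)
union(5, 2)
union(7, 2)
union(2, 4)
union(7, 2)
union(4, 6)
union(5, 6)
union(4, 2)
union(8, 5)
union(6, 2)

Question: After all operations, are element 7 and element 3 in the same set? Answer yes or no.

Step 1: find(6) -> no change; set of 6 is {6}
Step 2: union(5, 2) -> merged; set of 5 now {2, 5}
Step 3: union(2, 7) -> merged; set of 2 now {2, 5, 7}
Step 4: union(6, 8) -> merged; set of 6 now {6, 8}
Step 5: union(5, 7) -> already same set; set of 5 now {2, 5, 7}
Step 6: union(7, 8) -> merged; set of 7 now {2, 5, 6, 7, 8}
Step 7: union(6, 1) -> merged; set of 6 now {1, 2, 5, 6, 7, 8}
Step 8: union(8, 4) -> merged; set of 8 now {1, 2, 4, 5, 6, 7, 8}
Step 9: union(2, 8) -> already same set; set of 2 now {1, 2, 4, 5, 6, 7, 8}
Step 10: union(5, 8) -> already same set; set of 5 now {1, 2, 4, 5, 6, 7, 8}
Step 11: union(2, 6) -> already same set; set of 2 now {1, 2, 4, 5, 6, 7, 8}
Step 12: union(8, 5) -> already same set; set of 8 now {1, 2, 4, 5, 6, 7, 8}
Step 13: union(5, 2) -> already same set; set of 5 now {1, 2, 4, 5, 6, 7, 8}
Step 14: union(7, 2) -> already same set; set of 7 now {1, 2, 4, 5, 6, 7, 8}
Step 15: union(2, 4) -> already same set; set of 2 now {1, 2, 4, 5, 6, 7, 8}
Step 16: union(7, 2) -> already same set; set of 7 now {1, 2, 4, 5, 6, 7, 8}
Step 17: union(4, 6) -> already same set; set of 4 now {1, 2, 4, 5, 6, 7, 8}
Step 18: union(5, 6) -> already same set; set of 5 now {1, 2, 4, 5, 6, 7, 8}
Step 19: union(4, 2) -> already same set; set of 4 now {1, 2, 4, 5, 6, 7, 8}
Step 20: union(8, 5) -> already same set; set of 8 now {1, 2, 4, 5, 6, 7, 8}
Step 21: union(6, 2) -> already same set; set of 6 now {1, 2, 4, 5, 6, 7, 8}
Set of 7: {1, 2, 4, 5, 6, 7, 8}; 3 is not a member.

Answer: no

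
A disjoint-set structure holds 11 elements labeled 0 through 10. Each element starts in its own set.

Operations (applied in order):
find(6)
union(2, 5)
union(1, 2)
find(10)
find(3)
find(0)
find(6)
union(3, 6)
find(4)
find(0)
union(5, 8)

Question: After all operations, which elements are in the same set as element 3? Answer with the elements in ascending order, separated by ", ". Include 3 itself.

Answer: 3, 6

Derivation:
Step 1: find(6) -> no change; set of 6 is {6}
Step 2: union(2, 5) -> merged; set of 2 now {2, 5}
Step 3: union(1, 2) -> merged; set of 1 now {1, 2, 5}
Step 4: find(10) -> no change; set of 10 is {10}
Step 5: find(3) -> no change; set of 3 is {3}
Step 6: find(0) -> no change; set of 0 is {0}
Step 7: find(6) -> no change; set of 6 is {6}
Step 8: union(3, 6) -> merged; set of 3 now {3, 6}
Step 9: find(4) -> no change; set of 4 is {4}
Step 10: find(0) -> no change; set of 0 is {0}
Step 11: union(5, 8) -> merged; set of 5 now {1, 2, 5, 8}
Component of 3: {3, 6}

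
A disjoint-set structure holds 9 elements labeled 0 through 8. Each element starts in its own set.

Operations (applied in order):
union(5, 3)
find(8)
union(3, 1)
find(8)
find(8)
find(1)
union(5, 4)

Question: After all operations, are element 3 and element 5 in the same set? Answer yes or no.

Step 1: union(5, 3) -> merged; set of 5 now {3, 5}
Step 2: find(8) -> no change; set of 8 is {8}
Step 3: union(3, 1) -> merged; set of 3 now {1, 3, 5}
Step 4: find(8) -> no change; set of 8 is {8}
Step 5: find(8) -> no change; set of 8 is {8}
Step 6: find(1) -> no change; set of 1 is {1, 3, 5}
Step 7: union(5, 4) -> merged; set of 5 now {1, 3, 4, 5}
Set of 3: {1, 3, 4, 5}; 5 is a member.

Answer: yes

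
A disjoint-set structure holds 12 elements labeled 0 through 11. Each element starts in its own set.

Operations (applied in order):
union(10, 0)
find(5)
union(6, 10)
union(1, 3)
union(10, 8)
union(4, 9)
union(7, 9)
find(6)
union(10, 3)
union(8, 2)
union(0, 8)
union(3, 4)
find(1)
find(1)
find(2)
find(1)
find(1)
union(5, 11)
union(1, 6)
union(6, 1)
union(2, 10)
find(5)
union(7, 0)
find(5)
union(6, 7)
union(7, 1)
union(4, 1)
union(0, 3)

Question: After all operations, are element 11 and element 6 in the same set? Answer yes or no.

Step 1: union(10, 0) -> merged; set of 10 now {0, 10}
Step 2: find(5) -> no change; set of 5 is {5}
Step 3: union(6, 10) -> merged; set of 6 now {0, 6, 10}
Step 4: union(1, 3) -> merged; set of 1 now {1, 3}
Step 5: union(10, 8) -> merged; set of 10 now {0, 6, 8, 10}
Step 6: union(4, 9) -> merged; set of 4 now {4, 9}
Step 7: union(7, 9) -> merged; set of 7 now {4, 7, 9}
Step 8: find(6) -> no change; set of 6 is {0, 6, 8, 10}
Step 9: union(10, 3) -> merged; set of 10 now {0, 1, 3, 6, 8, 10}
Step 10: union(8, 2) -> merged; set of 8 now {0, 1, 2, 3, 6, 8, 10}
Step 11: union(0, 8) -> already same set; set of 0 now {0, 1, 2, 3, 6, 8, 10}
Step 12: union(3, 4) -> merged; set of 3 now {0, 1, 2, 3, 4, 6, 7, 8, 9, 10}
Step 13: find(1) -> no change; set of 1 is {0, 1, 2, 3, 4, 6, 7, 8, 9, 10}
Step 14: find(1) -> no change; set of 1 is {0, 1, 2, 3, 4, 6, 7, 8, 9, 10}
Step 15: find(2) -> no change; set of 2 is {0, 1, 2, 3, 4, 6, 7, 8, 9, 10}
Step 16: find(1) -> no change; set of 1 is {0, 1, 2, 3, 4, 6, 7, 8, 9, 10}
Step 17: find(1) -> no change; set of 1 is {0, 1, 2, 3, 4, 6, 7, 8, 9, 10}
Step 18: union(5, 11) -> merged; set of 5 now {5, 11}
Step 19: union(1, 6) -> already same set; set of 1 now {0, 1, 2, 3, 4, 6, 7, 8, 9, 10}
Step 20: union(6, 1) -> already same set; set of 6 now {0, 1, 2, 3, 4, 6, 7, 8, 9, 10}
Step 21: union(2, 10) -> already same set; set of 2 now {0, 1, 2, 3, 4, 6, 7, 8, 9, 10}
Step 22: find(5) -> no change; set of 5 is {5, 11}
Step 23: union(7, 0) -> already same set; set of 7 now {0, 1, 2, 3, 4, 6, 7, 8, 9, 10}
Step 24: find(5) -> no change; set of 5 is {5, 11}
Step 25: union(6, 7) -> already same set; set of 6 now {0, 1, 2, 3, 4, 6, 7, 8, 9, 10}
Step 26: union(7, 1) -> already same set; set of 7 now {0, 1, 2, 3, 4, 6, 7, 8, 9, 10}
Step 27: union(4, 1) -> already same set; set of 4 now {0, 1, 2, 3, 4, 6, 7, 8, 9, 10}
Step 28: union(0, 3) -> already same set; set of 0 now {0, 1, 2, 3, 4, 6, 7, 8, 9, 10}
Set of 11: {5, 11}; 6 is not a member.

Answer: no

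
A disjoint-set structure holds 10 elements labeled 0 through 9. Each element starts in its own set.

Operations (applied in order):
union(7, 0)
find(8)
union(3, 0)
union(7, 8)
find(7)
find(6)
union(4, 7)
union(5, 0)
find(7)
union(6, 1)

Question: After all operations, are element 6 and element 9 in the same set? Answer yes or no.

Answer: no

Derivation:
Step 1: union(7, 0) -> merged; set of 7 now {0, 7}
Step 2: find(8) -> no change; set of 8 is {8}
Step 3: union(3, 0) -> merged; set of 3 now {0, 3, 7}
Step 4: union(7, 8) -> merged; set of 7 now {0, 3, 7, 8}
Step 5: find(7) -> no change; set of 7 is {0, 3, 7, 8}
Step 6: find(6) -> no change; set of 6 is {6}
Step 7: union(4, 7) -> merged; set of 4 now {0, 3, 4, 7, 8}
Step 8: union(5, 0) -> merged; set of 5 now {0, 3, 4, 5, 7, 8}
Step 9: find(7) -> no change; set of 7 is {0, 3, 4, 5, 7, 8}
Step 10: union(6, 1) -> merged; set of 6 now {1, 6}
Set of 6: {1, 6}; 9 is not a member.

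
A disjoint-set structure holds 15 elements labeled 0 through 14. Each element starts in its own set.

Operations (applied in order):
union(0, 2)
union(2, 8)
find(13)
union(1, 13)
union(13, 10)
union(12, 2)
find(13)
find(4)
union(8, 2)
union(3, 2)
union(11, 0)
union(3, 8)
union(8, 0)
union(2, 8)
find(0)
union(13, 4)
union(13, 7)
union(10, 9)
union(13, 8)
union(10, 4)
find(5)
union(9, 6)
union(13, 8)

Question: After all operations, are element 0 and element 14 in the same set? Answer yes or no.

Answer: no

Derivation:
Step 1: union(0, 2) -> merged; set of 0 now {0, 2}
Step 2: union(2, 8) -> merged; set of 2 now {0, 2, 8}
Step 3: find(13) -> no change; set of 13 is {13}
Step 4: union(1, 13) -> merged; set of 1 now {1, 13}
Step 5: union(13, 10) -> merged; set of 13 now {1, 10, 13}
Step 6: union(12, 2) -> merged; set of 12 now {0, 2, 8, 12}
Step 7: find(13) -> no change; set of 13 is {1, 10, 13}
Step 8: find(4) -> no change; set of 4 is {4}
Step 9: union(8, 2) -> already same set; set of 8 now {0, 2, 8, 12}
Step 10: union(3, 2) -> merged; set of 3 now {0, 2, 3, 8, 12}
Step 11: union(11, 0) -> merged; set of 11 now {0, 2, 3, 8, 11, 12}
Step 12: union(3, 8) -> already same set; set of 3 now {0, 2, 3, 8, 11, 12}
Step 13: union(8, 0) -> already same set; set of 8 now {0, 2, 3, 8, 11, 12}
Step 14: union(2, 8) -> already same set; set of 2 now {0, 2, 3, 8, 11, 12}
Step 15: find(0) -> no change; set of 0 is {0, 2, 3, 8, 11, 12}
Step 16: union(13, 4) -> merged; set of 13 now {1, 4, 10, 13}
Step 17: union(13, 7) -> merged; set of 13 now {1, 4, 7, 10, 13}
Step 18: union(10, 9) -> merged; set of 10 now {1, 4, 7, 9, 10, 13}
Step 19: union(13, 8) -> merged; set of 13 now {0, 1, 2, 3, 4, 7, 8, 9, 10, 11, 12, 13}
Step 20: union(10, 4) -> already same set; set of 10 now {0, 1, 2, 3, 4, 7, 8, 9, 10, 11, 12, 13}
Step 21: find(5) -> no change; set of 5 is {5}
Step 22: union(9, 6) -> merged; set of 9 now {0, 1, 2, 3, 4, 6, 7, 8, 9, 10, 11, 12, 13}
Step 23: union(13, 8) -> already same set; set of 13 now {0, 1, 2, 3, 4, 6, 7, 8, 9, 10, 11, 12, 13}
Set of 0: {0, 1, 2, 3, 4, 6, 7, 8, 9, 10, 11, 12, 13}; 14 is not a member.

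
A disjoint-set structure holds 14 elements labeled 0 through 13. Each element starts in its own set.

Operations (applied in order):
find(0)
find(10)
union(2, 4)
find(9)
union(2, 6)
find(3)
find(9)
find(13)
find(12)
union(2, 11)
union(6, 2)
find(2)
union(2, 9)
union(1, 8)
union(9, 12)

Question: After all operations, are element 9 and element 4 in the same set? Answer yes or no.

Answer: yes

Derivation:
Step 1: find(0) -> no change; set of 0 is {0}
Step 2: find(10) -> no change; set of 10 is {10}
Step 3: union(2, 4) -> merged; set of 2 now {2, 4}
Step 4: find(9) -> no change; set of 9 is {9}
Step 5: union(2, 6) -> merged; set of 2 now {2, 4, 6}
Step 6: find(3) -> no change; set of 3 is {3}
Step 7: find(9) -> no change; set of 9 is {9}
Step 8: find(13) -> no change; set of 13 is {13}
Step 9: find(12) -> no change; set of 12 is {12}
Step 10: union(2, 11) -> merged; set of 2 now {2, 4, 6, 11}
Step 11: union(6, 2) -> already same set; set of 6 now {2, 4, 6, 11}
Step 12: find(2) -> no change; set of 2 is {2, 4, 6, 11}
Step 13: union(2, 9) -> merged; set of 2 now {2, 4, 6, 9, 11}
Step 14: union(1, 8) -> merged; set of 1 now {1, 8}
Step 15: union(9, 12) -> merged; set of 9 now {2, 4, 6, 9, 11, 12}
Set of 9: {2, 4, 6, 9, 11, 12}; 4 is a member.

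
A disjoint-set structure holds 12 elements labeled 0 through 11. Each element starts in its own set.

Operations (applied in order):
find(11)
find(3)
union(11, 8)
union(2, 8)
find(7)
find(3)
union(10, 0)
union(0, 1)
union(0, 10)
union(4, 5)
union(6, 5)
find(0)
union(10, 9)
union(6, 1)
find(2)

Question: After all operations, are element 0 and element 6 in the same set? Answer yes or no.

Answer: yes

Derivation:
Step 1: find(11) -> no change; set of 11 is {11}
Step 2: find(3) -> no change; set of 3 is {3}
Step 3: union(11, 8) -> merged; set of 11 now {8, 11}
Step 4: union(2, 8) -> merged; set of 2 now {2, 8, 11}
Step 5: find(7) -> no change; set of 7 is {7}
Step 6: find(3) -> no change; set of 3 is {3}
Step 7: union(10, 0) -> merged; set of 10 now {0, 10}
Step 8: union(0, 1) -> merged; set of 0 now {0, 1, 10}
Step 9: union(0, 10) -> already same set; set of 0 now {0, 1, 10}
Step 10: union(4, 5) -> merged; set of 4 now {4, 5}
Step 11: union(6, 5) -> merged; set of 6 now {4, 5, 6}
Step 12: find(0) -> no change; set of 0 is {0, 1, 10}
Step 13: union(10, 9) -> merged; set of 10 now {0, 1, 9, 10}
Step 14: union(6, 1) -> merged; set of 6 now {0, 1, 4, 5, 6, 9, 10}
Step 15: find(2) -> no change; set of 2 is {2, 8, 11}
Set of 0: {0, 1, 4, 5, 6, 9, 10}; 6 is a member.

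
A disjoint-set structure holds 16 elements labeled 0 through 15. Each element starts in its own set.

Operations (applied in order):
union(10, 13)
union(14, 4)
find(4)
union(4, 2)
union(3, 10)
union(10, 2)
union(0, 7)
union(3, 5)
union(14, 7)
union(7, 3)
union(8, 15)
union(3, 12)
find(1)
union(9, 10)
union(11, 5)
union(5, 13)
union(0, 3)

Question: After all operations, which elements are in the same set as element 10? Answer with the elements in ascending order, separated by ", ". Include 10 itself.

Answer: 0, 2, 3, 4, 5, 7, 9, 10, 11, 12, 13, 14

Derivation:
Step 1: union(10, 13) -> merged; set of 10 now {10, 13}
Step 2: union(14, 4) -> merged; set of 14 now {4, 14}
Step 3: find(4) -> no change; set of 4 is {4, 14}
Step 4: union(4, 2) -> merged; set of 4 now {2, 4, 14}
Step 5: union(3, 10) -> merged; set of 3 now {3, 10, 13}
Step 6: union(10, 2) -> merged; set of 10 now {2, 3, 4, 10, 13, 14}
Step 7: union(0, 7) -> merged; set of 0 now {0, 7}
Step 8: union(3, 5) -> merged; set of 3 now {2, 3, 4, 5, 10, 13, 14}
Step 9: union(14, 7) -> merged; set of 14 now {0, 2, 3, 4, 5, 7, 10, 13, 14}
Step 10: union(7, 3) -> already same set; set of 7 now {0, 2, 3, 4, 5, 7, 10, 13, 14}
Step 11: union(8, 15) -> merged; set of 8 now {8, 15}
Step 12: union(3, 12) -> merged; set of 3 now {0, 2, 3, 4, 5, 7, 10, 12, 13, 14}
Step 13: find(1) -> no change; set of 1 is {1}
Step 14: union(9, 10) -> merged; set of 9 now {0, 2, 3, 4, 5, 7, 9, 10, 12, 13, 14}
Step 15: union(11, 5) -> merged; set of 11 now {0, 2, 3, 4, 5, 7, 9, 10, 11, 12, 13, 14}
Step 16: union(5, 13) -> already same set; set of 5 now {0, 2, 3, 4, 5, 7, 9, 10, 11, 12, 13, 14}
Step 17: union(0, 3) -> already same set; set of 0 now {0, 2, 3, 4, 5, 7, 9, 10, 11, 12, 13, 14}
Component of 10: {0, 2, 3, 4, 5, 7, 9, 10, 11, 12, 13, 14}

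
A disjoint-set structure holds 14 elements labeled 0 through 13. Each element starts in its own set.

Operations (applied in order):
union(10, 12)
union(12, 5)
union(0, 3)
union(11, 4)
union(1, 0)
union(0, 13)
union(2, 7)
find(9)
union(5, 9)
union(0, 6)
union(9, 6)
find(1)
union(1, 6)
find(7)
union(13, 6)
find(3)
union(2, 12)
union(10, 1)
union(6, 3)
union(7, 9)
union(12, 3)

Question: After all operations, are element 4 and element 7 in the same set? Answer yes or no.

Step 1: union(10, 12) -> merged; set of 10 now {10, 12}
Step 2: union(12, 5) -> merged; set of 12 now {5, 10, 12}
Step 3: union(0, 3) -> merged; set of 0 now {0, 3}
Step 4: union(11, 4) -> merged; set of 11 now {4, 11}
Step 5: union(1, 0) -> merged; set of 1 now {0, 1, 3}
Step 6: union(0, 13) -> merged; set of 0 now {0, 1, 3, 13}
Step 7: union(2, 7) -> merged; set of 2 now {2, 7}
Step 8: find(9) -> no change; set of 9 is {9}
Step 9: union(5, 9) -> merged; set of 5 now {5, 9, 10, 12}
Step 10: union(0, 6) -> merged; set of 0 now {0, 1, 3, 6, 13}
Step 11: union(9, 6) -> merged; set of 9 now {0, 1, 3, 5, 6, 9, 10, 12, 13}
Step 12: find(1) -> no change; set of 1 is {0, 1, 3, 5, 6, 9, 10, 12, 13}
Step 13: union(1, 6) -> already same set; set of 1 now {0, 1, 3, 5, 6, 9, 10, 12, 13}
Step 14: find(7) -> no change; set of 7 is {2, 7}
Step 15: union(13, 6) -> already same set; set of 13 now {0, 1, 3, 5, 6, 9, 10, 12, 13}
Step 16: find(3) -> no change; set of 3 is {0, 1, 3, 5, 6, 9, 10, 12, 13}
Step 17: union(2, 12) -> merged; set of 2 now {0, 1, 2, 3, 5, 6, 7, 9, 10, 12, 13}
Step 18: union(10, 1) -> already same set; set of 10 now {0, 1, 2, 3, 5, 6, 7, 9, 10, 12, 13}
Step 19: union(6, 3) -> already same set; set of 6 now {0, 1, 2, 3, 5, 6, 7, 9, 10, 12, 13}
Step 20: union(7, 9) -> already same set; set of 7 now {0, 1, 2, 3, 5, 6, 7, 9, 10, 12, 13}
Step 21: union(12, 3) -> already same set; set of 12 now {0, 1, 2, 3, 5, 6, 7, 9, 10, 12, 13}
Set of 4: {4, 11}; 7 is not a member.

Answer: no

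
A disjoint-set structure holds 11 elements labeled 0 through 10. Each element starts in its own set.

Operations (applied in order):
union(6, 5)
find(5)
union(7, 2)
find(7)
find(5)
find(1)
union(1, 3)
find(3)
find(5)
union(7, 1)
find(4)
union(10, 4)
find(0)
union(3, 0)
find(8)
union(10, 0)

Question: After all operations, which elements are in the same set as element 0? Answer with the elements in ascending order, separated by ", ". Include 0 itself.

Step 1: union(6, 5) -> merged; set of 6 now {5, 6}
Step 2: find(5) -> no change; set of 5 is {5, 6}
Step 3: union(7, 2) -> merged; set of 7 now {2, 7}
Step 4: find(7) -> no change; set of 7 is {2, 7}
Step 5: find(5) -> no change; set of 5 is {5, 6}
Step 6: find(1) -> no change; set of 1 is {1}
Step 7: union(1, 3) -> merged; set of 1 now {1, 3}
Step 8: find(3) -> no change; set of 3 is {1, 3}
Step 9: find(5) -> no change; set of 5 is {5, 6}
Step 10: union(7, 1) -> merged; set of 7 now {1, 2, 3, 7}
Step 11: find(4) -> no change; set of 4 is {4}
Step 12: union(10, 4) -> merged; set of 10 now {4, 10}
Step 13: find(0) -> no change; set of 0 is {0}
Step 14: union(3, 0) -> merged; set of 3 now {0, 1, 2, 3, 7}
Step 15: find(8) -> no change; set of 8 is {8}
Step 16: union(10, 0) -> merged; set of 10 now {0, 1, 2, 3, 4, 7, 10}
Component of 0: {0, 1, 2, 3, 4, 7, 10}

Answer: 0, 1, 2, 3, 4, 7, 10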